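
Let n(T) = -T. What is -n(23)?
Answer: 23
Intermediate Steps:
-n(23) = -(-1)*23 = -1*(-23) = 23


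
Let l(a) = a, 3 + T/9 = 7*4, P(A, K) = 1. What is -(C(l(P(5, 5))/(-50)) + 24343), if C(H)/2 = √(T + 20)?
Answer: -24343 - 14*√5 ≈ -24374.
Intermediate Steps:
T = 225 (T = -27 + 9*(7*4) = -27 + 9*28 = -27 + 252 = 225)
C(H) = 14*√5 (C(H) = 2*√(225 + 20) = 2*√245 = 2*(7*√5) = 14*√5)
-(C(l(P(5, 5))/(-50)) + 24343) = -(14*√5 + 24343) = -(24343 + 14*√5) = -24343 - 14*√5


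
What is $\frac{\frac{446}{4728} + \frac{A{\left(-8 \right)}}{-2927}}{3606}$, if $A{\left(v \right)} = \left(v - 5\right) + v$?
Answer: $\frac{702365}{24951457368} \approx 2.8149 \cdot 10^{-5}$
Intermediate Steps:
$A{\left(v \right)} = -5 + 2 v$ ($A{\left(v \right)} = \left(-5 + v\right) + v = -5 + 2 v$)
$\frac{\frac{446}{4728} + \frac{A{\left(-8 \right)}}{-2927}}{3606} = \frac{\frac{446}{4728} + \frac{-5 + 2 \left(-8\right)}{-2927}}{3606} = \left(446 \cdot \frac{1}{4728} + \left(-5 - 16\right) \left(- \frac{1}{2927}\right)\right) \frac{1}{3606} = \left(\frac{223}{2364} - - \frac{21}{2927}\right) \frac{1}{3606} = \left(\frac{223}{2364} + \frac{21}{2927}\right) \frac{1}{3606} = \frac{702365}{6919428} \cdot \frac{1}{3606} = \frac{702365}{24951457368}$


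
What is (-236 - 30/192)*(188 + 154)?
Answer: -1292247/16 ≈ -80766.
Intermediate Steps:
(-236 - 30/192)*(188 + 154) = (-236 - 30*1/192)*342 = (-236 - 5/32)*342 = -7557/32*342 = -1292247/16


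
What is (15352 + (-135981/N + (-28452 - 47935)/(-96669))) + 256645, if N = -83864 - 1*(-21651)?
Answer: 1635826486390229/6014068497 ≈ 2.7200e+5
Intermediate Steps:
N = -62213 (N = -83864 + 21651 = -62213)
(15352 + (-135981/N + (-28452 - 47935)/(-96669))) + 256645 = (15352 + (-135981/(-62213) + (-28452 - 47935)/(-96669))) + 256645 = (15352 + (-135981*(-1/62213) - 76387*(-1/96669))) + 256645 = (15352 + (135981/62213 + 76387/96669)) + 256645 = (15352 + 17897411720/6014068497) + 256645 = 92345876977664/6014068497 + 256645 = 1635826486390229/6014068497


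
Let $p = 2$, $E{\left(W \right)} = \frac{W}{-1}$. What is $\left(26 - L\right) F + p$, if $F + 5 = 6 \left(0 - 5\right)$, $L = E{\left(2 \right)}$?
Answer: $-978$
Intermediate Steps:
$E{\left(W \right)} = - W$ ($E{\left(W \right)} = W \left(-1\right) = - W$)
$L = -2$ ($L = \left(-1\right) 2 = -2$)
$F = -35$ ($F = -5 + 6 \left(0 - 5\right) = -5 + 6 \left(-5\right) = -5 - 30 = -35$)
$\left(26 - L\right) F + p = \left(26 - -2\right) \left(-35\right) + 2 = \left(26 + 2\right) \left(-35\right) + 2 = 28 \left(-35\right) + 2 = -980 + 2 = -978$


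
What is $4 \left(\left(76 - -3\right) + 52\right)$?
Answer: $524$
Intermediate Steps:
$4 \left(\left(76 - -3\right) + 52\right) = 4 \left(\left(76 + 3\right) + 52\right) = 4 \left(79 + 52\right) = 4 \cdot 131 = 524$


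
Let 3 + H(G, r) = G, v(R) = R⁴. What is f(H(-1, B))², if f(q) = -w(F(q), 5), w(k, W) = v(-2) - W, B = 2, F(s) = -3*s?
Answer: 121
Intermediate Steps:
H(G, r) = -3 + G
w(k, W) = 16 - W (w(k, W) = (-2)⁴ - W = 16 - W)
f(q) = -11 (f(q) = -(16 - 1*5) = -(16 - 5) = -1*11 = -11)
f(H(-1, B))² = (-11)² = 121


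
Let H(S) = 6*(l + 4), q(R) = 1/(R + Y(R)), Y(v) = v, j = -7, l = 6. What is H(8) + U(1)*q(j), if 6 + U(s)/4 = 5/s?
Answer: 422/7 ≈ 60.286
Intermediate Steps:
q(R) = 1/(2*R) (q(R) = 1/(R + R) = 1/(2*R))
H(S) = 60 (H(S) = 6*(6 + 4) = 6*10 = 60)
U(s) = -24 + 20/s (U(s) = -24 + 4*(5/s) = -24 + 20/s)
H(8) + U(1)*q(j) = 60 + (-24 + 20/1)*((½)/(-7)) = 60 + (-24 + 20*1)*((½)*(-⅐)) = 60 + (-24 + 20)*(-1/14) = 60 - 4*(-1/14) = 60 + 2/7 = 422/7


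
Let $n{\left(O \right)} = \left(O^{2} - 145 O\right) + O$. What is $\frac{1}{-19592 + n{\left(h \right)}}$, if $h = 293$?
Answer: $\frac{1}{24065} \approx 4.1554 \cdot 10^{-5}$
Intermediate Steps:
$n{\left(O \right)} = O^{2} - 144 O$
$\frac{1}{-19592 + n{\left(h \right)}} = \frac{1}{-19592 + 293 \left(-144 + 293\right)} = \frac{1}{-19592 + 293 \cdot 149} = \frac{1}{-19592 + 43657} = \frac{1}{24065}$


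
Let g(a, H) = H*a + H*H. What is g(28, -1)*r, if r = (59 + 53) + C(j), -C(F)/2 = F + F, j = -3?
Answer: -3348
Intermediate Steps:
C(F) = -4*F (C(F) = -2*(F + F) = -4*F)
g(a, H) = H**2 + H*a (g(a, H) = H*a + H**2 = H**2 + H*a)
r = 124 (r = (59 + 53) - 4*(-3) = 112 + 12 = 124)
g(28, -1)*r = -(-1 + 28)*124 = -1*27*124 = -27*124 = -3348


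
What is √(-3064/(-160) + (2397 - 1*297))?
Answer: √211915/10 ≈ 46.034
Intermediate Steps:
√(-3064/(-160) + (2397 - 1*297)) = √(-3064*(-1/160) + (2397 - 297)) = √(383/20 + 2100) = √(42383/20) = √211915/10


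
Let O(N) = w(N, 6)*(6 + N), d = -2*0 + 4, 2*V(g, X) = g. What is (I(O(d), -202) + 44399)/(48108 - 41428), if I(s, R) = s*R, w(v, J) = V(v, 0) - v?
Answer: 48439/6680 ≈ 7.2514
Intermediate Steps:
V(g, X) = g/2
d = 4 (d = 0 + 4 = 4)
w(v, J) = -v/2 (w(v, J) = v/2 - v = -v/2)
O(N) = -N*(6 + N)/2 (O(N) = (-N/2)*(6 + N) = -N*(6 + N)/2)
I(s, R) = R*s
(I(O(d), -202) + 44399)/(48108 - 41428) = (-(-101)*4*(6 + 4) + 44399)/(48108 - 41428) = (-(-101)*4*10 + 44399)/6680 = (-202*(-20) + 44399)*(1/6680) = (4040 + 44399)*(1/6680) = 48439*(1/6680) = 48439/6680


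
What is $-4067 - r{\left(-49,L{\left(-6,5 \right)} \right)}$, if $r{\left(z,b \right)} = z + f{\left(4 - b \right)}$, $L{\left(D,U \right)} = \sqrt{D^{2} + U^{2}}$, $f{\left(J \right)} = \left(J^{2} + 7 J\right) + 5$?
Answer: $-4128 + 15 \sqrt{61} \approx -4010.8$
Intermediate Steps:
$f{\left(J \right)} = 5 + J^{2} + 7 J$
$r{\left(z,b \right)} = 33 + z + \left(4 - b\right)^{2} - 7 b$ ($r{\left(z,b \right)} = z + \left(5 + \left(4 - b\right)^{2} + 7 \left(4 - b\right)\right) = z + \left(5 + \left(4 - b\right)^{2} - \left(-28 + 7 b\right)\right) = z + \left(33 + \left(4 - b\right)^{2} - 7 b\right) = 33 + z + \left(4 - b\right)^{2} - 7 b$)
$-4067 - r{\left(-49,L{\left(-6,5 \right)} \right)} = -4067 - \left(49 - 49 + \left(\sqrt{\left(-6\right)^{2} + 5^{2}}\right)^{2} - 15 \sqrt{\left(-6\right)^{2} + 5^{2}}\right) = -4067 - \left(49 - 49 + \left(\sqrt{36 + 25}\right)^{2} - 15 \sqrt{36 + 25}\right) = -4067 - \left(49 - 49 + \left(\sqrt{61}\right)^{2} - 15 \sqrt{61}\right) = -4067 - \left(49 - 49 + 61 - 15 \sqrt{61}\right) = -4067 - \left(61 - 15 \sqrt{61}\right) = -4128 + 15 \sqrt{61}$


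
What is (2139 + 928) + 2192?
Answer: 5259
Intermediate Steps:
(2139 + 928) + 2192 = 3067 + 2192 = 5259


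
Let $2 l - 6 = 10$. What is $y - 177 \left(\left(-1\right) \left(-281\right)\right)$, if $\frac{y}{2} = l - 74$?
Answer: $-49869$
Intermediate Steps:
$l = 8$ ($l = 3 + \frac{1}{2} \cdot 10 = 3 + 5 = 8$)
$y = -132$ ($y = 2 \left(8 - 74\right) = 2 \left(-66\right) = -132$)
$y - 177 \left(\left(-1\right) \left(-281\right)\right) = -132 - 177 \left(\left(-1\right) \left(-281\right)\right) = -132 - 49737 = -49869$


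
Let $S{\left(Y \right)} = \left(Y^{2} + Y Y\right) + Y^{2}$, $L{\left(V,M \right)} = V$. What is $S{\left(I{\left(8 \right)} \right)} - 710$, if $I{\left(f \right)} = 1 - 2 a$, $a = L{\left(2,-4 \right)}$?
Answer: $-683$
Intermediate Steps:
$a = 2$
$I{\left(f \right)} = -3$ ($I{\left(f \right)} = 1 - 4 = -3$)
$S{\left(Y \right)} = 3 Y^{2}$ ($S{\left(Y \right)} = \left(Y^{2} + Y^{2}\right) + Y^{2} = 2 Y^{2} + Y^{2} = 3 Y^{2}$)
$S{\left(I{\left(8 \right)} \right)} - 710 = 3 \left(-3\right)^{2} - 710 = 3 \cdot 9 - 710 = 27 - 710 = -683$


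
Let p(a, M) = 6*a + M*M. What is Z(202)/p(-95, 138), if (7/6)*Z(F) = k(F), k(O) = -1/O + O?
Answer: 5829/621958 ≈ 0.0093720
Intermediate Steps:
p(a, M) = M² + 6*a (p(a, M) = 6*a + M² = M² + 6*a)
k(O) = O - 1/O
Z(F) = -6/(7*F) + 6*F/7 (Z(F) = 6*(F - 1/F)/7 = -6/(7*F) + 6*F/7)
Z(202)/p(-95, 138) = ((6/7)*(-1 + 202²)/202)/(138² + 6*(-95)) = ((6/7)*(1/202)*(-1 + 40804))/(19044 - 570) = ((6/7)*(1/202)*40803)/18474 = (17487/101)*(1/18474) = 5829/621958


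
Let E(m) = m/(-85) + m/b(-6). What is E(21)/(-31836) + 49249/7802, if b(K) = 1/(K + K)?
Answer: 3177095991/502682860 ≈ 6.3203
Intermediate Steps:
b(K) = 1/(2*K)
E(m) = -1021*m/85 (E(m) = m/(-85) + m/(((½)/(-6))) = m*(-1/85) + m/(((½)*(-⅙))) = -m/85 + m/(-1/12) = -m/85 + m*(-12) = -m/85 - 12*m = -1021*m/85)
E(21)/(-31836) + 49249/7802 = -1021/85*21/(-31836) + 49249/7802 = -21441/85*(-1/31836) + 49249*(1/7802) = 1021/128860 + 49249/7802 = 3177095991/502682860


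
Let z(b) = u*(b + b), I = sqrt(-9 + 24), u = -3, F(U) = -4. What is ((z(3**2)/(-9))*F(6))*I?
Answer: -24*sqrt(15) ≈ -92.952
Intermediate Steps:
I = sqrt(15) ≈ 3.8730
z(b) = -6*b (z(b) = -3*(b + b) = -6*b)
((z(3**2)/(-9))*F(6))*I = ((-6*3**2/(-9))*(-4))*sqrt(15) = ((-6*9*(-1/9))*(-4))*sqrt(15) = (-54*(-1/9)*(-4))*sqrt(15) = (6*(-4))*sqrt(15) = -24*sqrt(15)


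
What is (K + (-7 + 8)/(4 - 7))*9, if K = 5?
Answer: 42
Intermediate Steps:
(K + (-7 + 8)/(4 - 7))*9 = (5 + (-7 + 8)/(4 - 7))*9 = (5 + 1/(-3))*9 = (5 + 1*(-1/3))*9 = (5 - 1/3)*9 = (14/3)*9 = 42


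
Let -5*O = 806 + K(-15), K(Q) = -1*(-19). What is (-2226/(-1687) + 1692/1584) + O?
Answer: -1724341/10604 ≈ -162.61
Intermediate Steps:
K(Q) = 19
O = -165 (O = -(806 + 19)/5 = -⅕*825 = -165)
(-2226/(-1687) + 1692/1584) + O = (-2226/(-1687) + 1692/1584) - 165 = (-2226*(-1/1687) + 1692*(1/1584)) - 165 = (318/241 + 47/44) - 165 = 25319/10604 - 165 = -1724341/10604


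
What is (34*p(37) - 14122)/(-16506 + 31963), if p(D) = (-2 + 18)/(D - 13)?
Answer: -42298/46371 ≈ -0.91216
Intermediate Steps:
p(D) = 16/(-13 + D)
(34*p(37) - 14122)/(-16506 + 31963) = (34*(16/(-13 + 37)) - 14122)/(-16506 + 31963) = (34*(16/24) - 14122)/15457 = (34*(16*(1/24)) - 14122)*(1/15457) = (34*(2/3) - 14122)*(1/15457) = (68/3 - 14122)*(1/15457) = -42298/3*1/15457 = -42298/46371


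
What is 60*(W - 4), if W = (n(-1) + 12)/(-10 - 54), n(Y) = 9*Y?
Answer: -3885/16 ≈ -242.81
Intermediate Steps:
W = -3/64 (W = (9*(-1) + 12)/(-10 - 54) = (-9 + 12)/(-64) = 3*(-1/64) = -3/64 ≈ -0.046875)
60*(W - 4) = 60*(-3/64 - 4) = 60*(-259/64) = -3885/16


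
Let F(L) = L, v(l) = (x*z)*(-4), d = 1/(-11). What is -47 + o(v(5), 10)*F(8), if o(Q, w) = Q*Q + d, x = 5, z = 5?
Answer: 879475/11 ≈ 79952.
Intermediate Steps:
d = -1/11 ≈ -0.090909
v(l) = -100 (v(l) = (5*5)*(-4) = 25*(-4) = -100)
o(Q, w) = -1/11 + Q**2 (o(Q, w) = Q*Q - 1/11 = Q**2 - 1/11 = -1/11 + Q**2)
-47 + o(v(5), 10)*F(8) = -47 + (-1/11 + (-100)**2)*8 = -47 + (-1/11 + 10000)*8 = -47 + (109999/11)*8 = -47 + 879992/11 = 879475/11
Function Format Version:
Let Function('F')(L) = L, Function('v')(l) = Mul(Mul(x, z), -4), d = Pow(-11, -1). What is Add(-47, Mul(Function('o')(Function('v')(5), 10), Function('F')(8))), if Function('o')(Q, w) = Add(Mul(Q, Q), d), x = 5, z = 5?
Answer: Rational(879475, 11) ≈ 79952.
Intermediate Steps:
d = Rational(-1, 11) ≈ -0.090909
Function('v')(l) = -100 (Function('v')(l) = Mul(Mul(5, 5), -4) = Mul(25, -4) = -100)
Function('o')(Q, w) = Add(Rational(-1, 11), Pow(Q, 2)) (Function('o')(Q, w) = Add(Mul(Q, Q), Rational(-1, 11)) = Add(Pow(Q, 2), Rational(-1, 11)) = Add(Rational(-1, 11), Pow(Q, 2)))
Add(-47, Mul(Function('o')(Function('v')(5), 10), Function('F')(8))) = Add(-47, Mul(Add(Rational(-1, 11), Pow(-100, 2)), 8)) = Add(-47, Mul(Add(Rational(-1, 11), 10000), 8)) = Add(-47, Mul(Rational(109999, 11), 8)) = Add(-47, Rational(879992, 11)) = Rational(879475, 11)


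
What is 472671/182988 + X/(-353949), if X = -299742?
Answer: 8227800625/2398830356 ≈ 3.4299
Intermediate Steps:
472671/182988 + X/(-353949) = 472671/182988 - 299742/(-353949) = 472671*(1/182988) - 299742*(-1/353949) = 52519/20332 + 99914/117983 = 8227800625/2398830356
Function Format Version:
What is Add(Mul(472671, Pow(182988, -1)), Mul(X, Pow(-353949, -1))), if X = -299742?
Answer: Rational(8227800625, 2398830356) ≈ 3.4299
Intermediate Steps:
Add(Mul(472671, Pow(182988, -1)), Mul(X, Pow(-353949, -1))) = Add(Mul(472671, Pow(182988, -1)), Mul(-299742, Pow(-353949, -1))) = Add(Mul(472671, Rational(1, 182988)), Mul(-299742, Rational(-1, 353949))) = Add(Rational(52519, 20332), Rational(99914, 117983)) = Rational(8227800625, 2398830356)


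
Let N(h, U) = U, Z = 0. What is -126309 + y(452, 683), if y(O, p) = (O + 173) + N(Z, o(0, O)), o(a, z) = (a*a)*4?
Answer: -125684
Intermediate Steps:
o(a, z) = 4*a² (o(a, z) = a²*4 = 4*a²)
y(O, p) = 173 + O (y(O, p) = (O + 173) + 4*0² = (173 + O) + 4*0 = (173 + O) + 0 = 173 + O)
-126309 + y(452, 683) = -126309 + (173 + 452) = -126309 + 625 = -125684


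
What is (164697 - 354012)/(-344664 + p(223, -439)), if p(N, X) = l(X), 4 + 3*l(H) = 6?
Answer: 113589/206798 ≈ 0.54928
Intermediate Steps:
l(H) = ⅔ (l(H) = -4/3 + (⅓)*6 = -4/3 + 2 = ⅔)
p(N, X) = ⅔
(164697 - 354012)/(-344664 + p(223, -439)) = (164697 - 354012)/(-344664 + ⅔) = -189315/(-1033990/3) = -189315*(-3/1033990) = 113589/206798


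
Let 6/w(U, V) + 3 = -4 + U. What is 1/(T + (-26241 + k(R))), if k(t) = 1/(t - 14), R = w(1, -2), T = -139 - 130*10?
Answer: -15/415201 ≈ -3.6127e-5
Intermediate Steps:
w(U, V) = 6/(-7 + U) (w(U, V) = 6/(-3 + (-4 + U)) = 6/(-7 + U))
T = -1439 (T = -139 - 1300 = -1439)
R = -1 (R = 6/(-7 + 1) = 6/(-6) = 6*(-⅙) = -1)
k(t) = 1/(-14 + t)
1/(T + (-26241 + k(R))) = 1/(-1439 + (-26241 + 1/(-14 - 1))) = 1/(-1439 + (-26241 + 1/(-15))) = 1/(-1439 + (-26241 - 1/15)) = 1/(-1439 - 393616/15) = 1/(-415201/15) = -15/415201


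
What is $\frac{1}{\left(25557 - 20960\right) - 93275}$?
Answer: $- \frac{1}{88678} \approx -1.1277 \cdot 10^{-5}$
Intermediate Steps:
$\frac{1}{\left(25557 - 20960\right) - 93275} = \frac{1}{4597 - 93275} = \frac{1}{-88678} = - \frac{1}{88678}$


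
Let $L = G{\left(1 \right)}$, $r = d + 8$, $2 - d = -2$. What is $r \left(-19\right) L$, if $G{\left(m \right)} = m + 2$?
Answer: $-684$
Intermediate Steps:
$d = 4$ ($d = 2 - -2 = 2 + 2 = 4$)
$r = 12$ ($r = 4 + 8 = 12$)
$G{\left(m \right)} = 2 + m$
$L = 3$ ($L = 2 + 1 = 3$)
$r \left(-19\right) L = 12 \left(-19\right) 3 = \left(-228\right) 3 = -684$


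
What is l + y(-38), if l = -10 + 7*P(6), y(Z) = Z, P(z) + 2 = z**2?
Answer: 190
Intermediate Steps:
P(z) = -2 + z**2
l = 228 (l = -10 + 7*(-2 + 6**2) = -10 + 7*(-2 + 36) = -10 + 7*34 = -10 + 238 = 228)
l + y(-38) = 228 - 38 = 190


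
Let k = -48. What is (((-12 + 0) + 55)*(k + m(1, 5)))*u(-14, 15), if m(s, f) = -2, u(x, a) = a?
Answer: -32250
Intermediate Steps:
(((-12 + 0) + 55)*(k + m(1, 5)))*u(-14, 15) = (((-12 + 0) + 55)*(-48 - 2))*15 = ((-12 + 55)*(-50))*15 = (43*(-50))*15 = -2150*15 = -32250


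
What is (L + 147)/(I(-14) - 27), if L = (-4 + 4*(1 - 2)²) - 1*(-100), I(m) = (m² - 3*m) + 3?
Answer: 247/214 ≈ 1.1542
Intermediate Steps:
I(m) = 3 + m² - 3*m
L = 100 (L = (-4 + 4*(-1)²) + 100 = (-4 + 4*1) + 100 = (-4 + 4) + 100 = 0 + 100 = 100)
(L + 147)/(I(-14) - 27) = (100 + 147)/((3 + (-14)² - 3*(-14)) - 27) = 247/((3 + 196 + 42) - 27) = 247/(241 - 27) = 247/214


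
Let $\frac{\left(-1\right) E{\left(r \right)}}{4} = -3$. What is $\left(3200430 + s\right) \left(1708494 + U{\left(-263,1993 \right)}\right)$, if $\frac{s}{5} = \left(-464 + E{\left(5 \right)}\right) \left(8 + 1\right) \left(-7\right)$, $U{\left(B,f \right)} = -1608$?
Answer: $5705795589660$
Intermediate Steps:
$E{\left(r \right)} = 12$ ($E{\left(r \right)} = \left(-4\right) \left(-3\right) = 12$)
$s = 142380$ ($s = 5 \left(-464 + 12\right) \left(8 + 1\right) \left(-7\right) = 5 \left(- 452 \cdot 9 \left(-7\right)\right) = 5 \left(\left(-452\right) \left(-63\right)\right) = 5 \cdot 28476 = 142380$)
$\left(3200430 + s\right) \left(1708494 + U{\left(-263,1993 \right)}\right) = \left(3200430 + 142380\right) \left(1708494 - 1608\right) = 3342810 \cdot 1706886 = 5705795589660$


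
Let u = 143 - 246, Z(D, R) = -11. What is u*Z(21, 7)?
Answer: 1133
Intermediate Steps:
u = -103
u*Z(21, 7) = -103*(-11) = 1133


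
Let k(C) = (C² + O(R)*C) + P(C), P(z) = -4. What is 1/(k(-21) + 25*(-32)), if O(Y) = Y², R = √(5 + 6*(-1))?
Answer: -1/342 ≈ -0.0029240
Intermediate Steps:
R = I (R = √(5 - 6) = √(-1) = I ≈ 1.0*I)
k(C) = -4 + C² - C (k(C) = (C² + I²*C) - 4 = (C² - C) - 4 = -4 + C² - C)
1/(k(-21) + 25*(-32)) = 1/((-4 + (-21)² - 1*(-21)) + 25*(-32)) = 1/((-4 + 441 + 21) - 800) = 1/(458 - 800) = 1/(-342) = -1/342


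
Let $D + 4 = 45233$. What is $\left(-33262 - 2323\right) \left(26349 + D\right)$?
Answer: $-2547103130$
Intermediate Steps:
$D = 45229$ ($D = -4 + 45233 = 45229$)
$\left(-33262 - 2323\right) \left(26349 + D\right) = \left(-33262 - 2323\right) \left(26349 + 45229\right) = \left(-35585\right) 71578 = -2547103130$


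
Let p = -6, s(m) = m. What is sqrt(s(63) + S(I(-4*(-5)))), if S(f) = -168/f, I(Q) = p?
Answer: sqrt(91) ≈ 9.5394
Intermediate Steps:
I(Q) = -6
sqrt(s(63) + S(I(-4*(-5)))) = sqrt(63 - 168/(-6)) = sqrt(63 - 168*(-1/6)) = sqrt(63 + 28) = sqrt(91)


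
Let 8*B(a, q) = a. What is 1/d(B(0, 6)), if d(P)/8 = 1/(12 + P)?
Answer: 3/2 ≈ 1.5000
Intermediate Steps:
B(a, q) = a/8
d(P) = 8/(12 + P)
1/d(B(0, 6)) = 1/(8/(12 + (⅛)*0)) = 1/(8/(12 + 0)) = 1/(8/12) = 1/(8*(1/12)) = 1/(⅔) = 3/2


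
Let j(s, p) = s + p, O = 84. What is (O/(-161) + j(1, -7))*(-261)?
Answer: 39150/23 ≈ 1702.2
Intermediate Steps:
j(s, p) = p + s
(O/(-161) + j(1, -7))*(-261) = (84/(-161) + (-7 + 1))*(-261) = (84*(-1/161) - 6)*(-261) = (-12/23 - 6)*(-261) = -150/23*(-261) = 39150/23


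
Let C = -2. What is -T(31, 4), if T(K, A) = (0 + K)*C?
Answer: 62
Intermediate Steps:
T(K, A) = -2*K (T(K, A) = (0 + K)*(-2) = K*(-2) = -2*K)
-T(31, 4) = -(-2)*31 = -1*(-62) = 62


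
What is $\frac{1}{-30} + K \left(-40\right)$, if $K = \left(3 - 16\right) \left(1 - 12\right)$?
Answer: $- \frac{171601}{30} \approx -5720.0$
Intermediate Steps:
$K = 143$ ($K = \left(-13\right) \left(-11\right) = 143$)
$\frac{1}{-30} + K \left(-40\right) = \frac{1}{-30} + 143 \left(-40\right) = - \frac{1}{30} - 5720 = - \frac{171601}{30}$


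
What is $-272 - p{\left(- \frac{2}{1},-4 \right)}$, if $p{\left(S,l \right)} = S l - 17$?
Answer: $-263$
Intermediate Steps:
$p{\left(S,l \right)} = -17 + S l$
$-272 - p{\left(- \frac{2}{1},-4 \right)} = -272 - \left(-17 + - \frac{2}{1} \left(-4\right)\right) = -272 - \left(-17 + \left(-2\right) 1 \left(-4\right)\right) = -272 - \left(-17 - -8\right) = -272 - \left(-17 + 8\right) = -272 - -9 = -272 + 9 = -263$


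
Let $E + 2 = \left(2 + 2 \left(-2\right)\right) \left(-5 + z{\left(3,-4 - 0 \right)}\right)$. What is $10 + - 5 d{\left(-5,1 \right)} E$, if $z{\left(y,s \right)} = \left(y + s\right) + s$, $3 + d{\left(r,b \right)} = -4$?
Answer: $640$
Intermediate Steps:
$d{\left(r,b \right)} = -7$ ($d{\left(r,b \right)} = -3 - 4 = -7$)
$z{\left(y,s \right)} = y + 2 s$ ($z{\left(y,s \right)} = \left(s + y\right) + s = y + 2 s$)
$E = 18$ ($E = -2 + \left(2 + 2 \left(-2\right)\right) \left(-5 + \left(3 + 2 \left(-4 - 0\right)\right)\right) = -2 + \left(2 - 4\right) \left(-5 + \left(3 + 2 \left(-4 + 0\right)\right)\right) = -2 - 2 \left(-5 + \left(3 + 2 \left(-4\right)\right)\right) = -2 - 2 \left(-5 + \left(3 - 8\right)\right) = -2 - 2 \left(-5 - 5\right) = -2 - -20 = -2 + 20 = 18$)
$10 + - 5 d{\left(-5,1 \right)} E = 10 + \left(-5\right) \left(-7\right) 18 = 10 + 35 \cdot 18 = 10 + 630 = 640$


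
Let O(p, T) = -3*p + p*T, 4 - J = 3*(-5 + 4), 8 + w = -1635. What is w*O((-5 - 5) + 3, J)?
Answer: 46004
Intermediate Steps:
w = -1643 (w = -8 - 1635 = -1643)
J = 7 (J = 4 - 3*(-5 + 4) = 4 - 3*(-1) = 4 - 1*(-3) = 4 + 3 = 7)
O(p, T) = -3*p + T*p
w*O((-5 - 5) + 3, J) = -1643*((-5 - 5) + 3)*(-3 + 7) = -1643*(-10 + 3)*4 = -(-11501)*4 = -1643*(-28) = 46004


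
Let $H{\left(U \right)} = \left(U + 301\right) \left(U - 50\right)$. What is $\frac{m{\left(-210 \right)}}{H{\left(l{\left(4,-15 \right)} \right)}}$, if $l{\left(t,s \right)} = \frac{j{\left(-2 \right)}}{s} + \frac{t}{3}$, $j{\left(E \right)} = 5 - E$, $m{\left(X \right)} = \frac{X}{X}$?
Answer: $- \frac{225}{3337136} \approx -6.7423 \cdot 10^{-5}$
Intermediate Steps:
$m{\left(X \right)} = 1$
$l{\left(t,s \right)} = \frac{7}{s} + \frac{t}{3}$ ($l{\left(t,s \right)} = \frac{5 - -2}{s} + \frac{t}{3} = \frac{5 + 2}{s} + t \frac{1}{3} = \frac{7}{s} + \frac{t}{3}$)
$H{\left(U \right)} = \left(-50 + U\right) \left(301 + U\right)$ ($H{\left(U \right)} = \left(301 + U\right) \left(-50 + U\right) = \left(-50 + U\right) \left(301 + U\right)$)
$\frac{m{\left(-210 \right)}}{H{\left(l{\left(4,-15 \right)} \right)}} = 1 \frac{1}{-15050 + \left(\frac{7}{-15} + \frac{1}{3} \cdot 4\right)^{2} + 251 \left(\frac{7}{-15} + \frac{1}{3} \cdot 4\right)} = 1 \frac{1}{-15050 + \left(7 \left(- \frac{1}{15}\right) + \frac{4}{3}\right)^{2} + 251 \left(7 \left(- \frac{1}{15}\right) + \frac{4}{3}\right)} = 1 \frac{1}{-15050 + \left(- \frac{7}{15} + \frac{4}{3}\right)^{2} + 251 \left(- \frac{7}{15} + \frac{4}{3}\right)} = 1 \frac{1}{-15050 + \left(\frac{13}{15}\right)^{2} + 251 \cdot \frac{13}{15}} = 1 \frac{1}{-15050 + \frac{169}{225} + \frac{3263}{15}} = 1 \frac{1}{- \frac{3337136}{225}} = 1 \left(- \frac{225}{3337136}\right) = - \frac{225}{3337136}$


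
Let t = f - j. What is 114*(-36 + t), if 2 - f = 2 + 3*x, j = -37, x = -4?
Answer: 1482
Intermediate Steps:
f = 12 (f = 2 - (2 + 3*(-4)) = 2 - (2 - 12) = 2 - 1*(-10) = 2 + 10 = 12)
t = 49 (t = 12 - 1*(-37) = 12 + 37 = 49)
114*(-36 + t) = 114*(-36 + 49) = 114*13 = 1482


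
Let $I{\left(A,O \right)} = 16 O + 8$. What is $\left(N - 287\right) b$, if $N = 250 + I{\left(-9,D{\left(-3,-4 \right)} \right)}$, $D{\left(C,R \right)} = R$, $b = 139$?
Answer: $-12927$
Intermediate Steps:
$I{\left(A,O \right)} = 8 + 16 O$
$N = 194$ ($N = 250 + \left(8 + 16 \left(-4\right)\right) = 250 + \left(8 - 64\right) = 250 - 56 = 194$)
$\left(N - 287\right) b = \left(194 - 287\right) 139 = \left(-93\right) 139 = -12927$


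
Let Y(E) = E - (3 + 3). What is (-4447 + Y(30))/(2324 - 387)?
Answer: -4423/1937 ≈ -2.2834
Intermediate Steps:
Y(E) = -6 + E (Y(E) = E - 1*6 = E - 6 = -6 + E)
(-4447 + Y(30))/(2324 - 387) = (-4447 + (-6 + 30))/(2324 - 387) = (-4447 + 24)/1937 = -4423*1/1937 = -4423/1937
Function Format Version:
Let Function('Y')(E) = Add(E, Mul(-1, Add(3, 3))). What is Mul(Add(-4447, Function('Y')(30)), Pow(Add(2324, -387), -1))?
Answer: Rational(-4423, 1937) ≈ -2.2834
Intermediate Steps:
Function('Y')(E) = Add(-6, E) (Function('Y')(E) = Add(E, Mul(-1, 6)) = Add(E, -6) = Add(-6, E))
Mul(Add(-4447, Function('Y')(30)), Pow(Add(2324, -387), -1)) = Mul(Add(-4447, Add(-6, 30)), Pow(Add(2324, -387), -1)) = Mul(Add(-4447, 24), Pow(1937, -1)) = Mul(-4423, Rational(1, 1937)) = Rational(-4423, 1937)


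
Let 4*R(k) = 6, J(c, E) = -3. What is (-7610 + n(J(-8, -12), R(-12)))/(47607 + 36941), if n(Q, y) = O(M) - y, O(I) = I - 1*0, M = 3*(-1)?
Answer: -15229/169096 ≈ -0.090061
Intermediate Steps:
M = -3
O(I) = I (O(I) = I + 0 = I)
R(k) = 3/2 (R(k) = (1/4)*6 = 3/2)
n(Q, y) = -3 - y
(-7610 + n(J(-8, -12), R(-12)))/(47607 + 36941) = (-7610 + (-3 - 1*3/2))/(47607 + 36941) = (-7610 + (-3 - 3/2))/84548 = (-7610 - 9/2)*(1/84548) = -15229/2*1/84548 = -15229/169096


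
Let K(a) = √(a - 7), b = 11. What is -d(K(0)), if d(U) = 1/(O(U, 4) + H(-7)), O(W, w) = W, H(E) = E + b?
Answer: I/(√7 - 4*I) ≈ -0.17391 + 0.11503*I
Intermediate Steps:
H(E) = 11 + E (H(E) = E + 11 = 11 + E)
K(a) = √(-7 + a)
d(U) = 1/(4 + U) (d(U) = 1/(U + (11 - 7)) = 1/(U + 4) = 1/(4 + U))
-d(K(0)) = -1/(4 + √(-7 + 0)) = -1/(4 + √(-7)) = -1/(4 + I*√7)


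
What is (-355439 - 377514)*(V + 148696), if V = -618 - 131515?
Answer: -12139900539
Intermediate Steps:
V = -132133
(-355439 - 377514)*(V + 148696) = (-355439 - 377514)*(-132133 + 148696) = -732953*16563 = -12139900539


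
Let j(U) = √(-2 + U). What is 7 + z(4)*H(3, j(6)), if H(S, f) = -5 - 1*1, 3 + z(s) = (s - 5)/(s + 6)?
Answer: 128/5 ≈ 25.600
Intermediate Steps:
z(s) = -3 + (-5 + s)/(6 + s) (z(s) = -3 + (s - 5)/(s + 6) = -3 + (-5 + s)/(6 + s))
H(S, f) = -6 (H(S, f) = -5 - 1 = -6)
7 + z(4)*H(3, j(6)) = 7 + ((-23 - 2*4)/(6 + 4))*(-6) = 7 + ((-23 - 8)/10)*(-6) = 7 + ((⅒)*(-31))*(-6) = 7 - 31/10*(-6) = 7 + 93/5 = 128/5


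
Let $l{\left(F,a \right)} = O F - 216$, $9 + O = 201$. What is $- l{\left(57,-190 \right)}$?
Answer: $-10728$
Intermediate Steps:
$O = 192$ ($O = -9 + 201 = 192$)
$l{\left(F,a \right)} = -216 + 192 F$ ($l{\left(F,a \right)} = 192 F - 216 = -216 + 192 F$)
$- l{\left(57,-190 \right)} = - (-216 + 192 \cdot 57) = - (-216 + 10944) = \left(-1\right) 10728 = -10728$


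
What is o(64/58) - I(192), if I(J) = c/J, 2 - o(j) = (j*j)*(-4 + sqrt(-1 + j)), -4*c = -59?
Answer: 4387885/645888 - 1024*sqrt(87)/24389 ≈ 6.4019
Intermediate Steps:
c = 59/4 (c = -1/4*(-59) = 59/4 ≈ 14.750)
o(j) = 2 - j**2*(-4 + sqrt(-1 + j)) (o(j) = 2 - j*j*(-4 + sqrt(-1 + j)) = 2 - j**2*(-4 + sqrt(-1 + j)))
I(J) = 59/(4*J)
o(64/58) - I(192) = (2 + 4*(64/58)**2 - (64/58)**2*sqrt(-1 + 64/58)) - 59/(4*192) = (2 + 4*(64*(1/58))**2 - (64*(1/58))**2*sqrt(-1 + 64*(1/58))) - 59/(4*192) = (2 + 4*(32/29)**2 - (32/29)**2*sqrt(-1 + 32/29)) - 1*59/768 = (2 + 4*(1024/841) - 1*1024/841*sqrt(3/29)) - 59/768 = (2 + 4096/841 - 1*1024/841*sqrt(87)/29) - 59/768 = (2 + 4096/841 - 1024*sqrt(87)/24389) - 59/768 = (5778/841 - 1024*sqrt(87)/24389) - 59/768 = 4387885/645888 - 1024*sqrt(87)/24389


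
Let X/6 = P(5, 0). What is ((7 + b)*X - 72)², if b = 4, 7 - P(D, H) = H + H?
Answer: 152100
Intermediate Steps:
P(D, H) = 7 - 2*H (P(D, H) = 7 - (H + H) = 7 - 2*H)
X = 42 (X = 6*(7 - 2*0) = 6*(7 + 0) = 6*7 = 42)
((7 + b)*X - 72)² = ((7 + 4)*42 - 72)² = (11*42 - 72)² = (462 - 72)² = 390² = 152100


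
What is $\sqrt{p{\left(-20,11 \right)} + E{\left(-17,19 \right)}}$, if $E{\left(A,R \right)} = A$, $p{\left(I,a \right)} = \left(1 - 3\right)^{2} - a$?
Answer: $2 i \sqrt{6} \approx 4.899 i$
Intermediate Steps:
$p{\left(I,a \right)} = 4 - a$ ($p{\left(I,a \right)} = \left(-2\right)^{2} - a = 4 - a$)
$\sqrt{p{\left(-20,11 \right)} + E{\left(-17,19 \right)}} = \sqrt{\left(4 - 11\right) - 17} = \sqrt{-7 - 17} = \sqrt{-24} = 2 i \sqrt{6}$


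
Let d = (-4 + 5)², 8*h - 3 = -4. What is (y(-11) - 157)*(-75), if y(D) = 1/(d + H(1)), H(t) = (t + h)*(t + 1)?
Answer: 129225/11 ≈ 11748.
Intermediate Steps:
h = -⅛ (h = 3/8 + (⅛)*(-4) = 3/8 - ½ = -⅛ ≈ -0.12500)
d = 1 (d = 1² = 1)
H(t) = (1 + t)*(-⅛ + t) (H(t) = (t - ⅛)*(t + 1) = (-⅛ + t)*(1 + t) = (1 + t)*(-⅛ + t))
y(D) = 4/11 (y(D) = 1/(1 + (-⅛ + 1² + (7/8)*1)) = 1/(1 + (-⅛ + 1 + 7/8)) = 1/(1 + 7/4) = 1/(11/4) = 4/11)
(y(-11) - 157)*(-75) = (4/11 - 157)*(-75) = -1723/11*(-75) = 129225/11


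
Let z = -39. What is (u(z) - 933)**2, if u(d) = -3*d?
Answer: 665856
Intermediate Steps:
(u(z) - 933)**2 = (-3*(-39) - 933)**2 = (117 - 933)**2 = (-816)**2 = 665856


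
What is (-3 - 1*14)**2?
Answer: 289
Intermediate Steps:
(-3 - 1*14)**2 = (-3 - 14)**2 = (-17)**2 = 289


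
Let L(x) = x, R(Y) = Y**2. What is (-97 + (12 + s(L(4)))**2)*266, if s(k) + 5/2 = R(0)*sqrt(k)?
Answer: -3591/2 ≈ -1795.5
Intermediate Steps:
s(k) = -5/2 (s(k) = -5/2 + 0**2*sqrt(k) = -5/2 + 0*sqrt(k) = -5/2 + 0 = -5/2)
(-97 + (12 + s(L(4)))**2)*266 = (-97 + (12 - 5/2)**2)*266 = (-97 + (19/2)**2)*266 = (-97 + 361/4)*266 = -27/4*266 = -3591/2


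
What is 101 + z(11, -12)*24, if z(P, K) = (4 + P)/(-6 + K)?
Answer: 81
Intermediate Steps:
z(P, K) = (4 + P)/(-6 + K)
101 + z(11, -12)*24 = 101 + ((4 + 11)/(-6 - 12))*24 = 101 + (15/(-18))*24 = 101 - 1/18*15*24 = 101 - 5/6*24 = 101 - 20 = 81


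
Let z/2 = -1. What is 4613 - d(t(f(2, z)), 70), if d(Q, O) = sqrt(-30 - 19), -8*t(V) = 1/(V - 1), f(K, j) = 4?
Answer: 4613 - 7*I ≈ 4613.0 - 7.0*I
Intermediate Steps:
z = -2 (z = 2*(-1) = -2)
t(V) = -1/(8*(-1 + V)) (t(V) = -1/(8*(V - 1)) = -1/(8*(-1 + V)))
d(Q, O) = 7*I (d(Q, O) = sqrt(-49) = 7*I)
4613 - d(t(f(2, z)), 70) = 4613 - 7*I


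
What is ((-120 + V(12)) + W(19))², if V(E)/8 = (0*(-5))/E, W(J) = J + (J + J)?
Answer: 3969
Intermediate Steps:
W(J) = 3*J (W(J) = J + 2*J = 3*J)
V(E) = 0 (V(E) = 8*((0*(-5))/E) = 8*(0/E) = 8*0 = 0)
((-120 + V(12)) + W(19))² = ((-120 + 0) + 3*19)² = (-120 + 57)² = (-63)² = 3969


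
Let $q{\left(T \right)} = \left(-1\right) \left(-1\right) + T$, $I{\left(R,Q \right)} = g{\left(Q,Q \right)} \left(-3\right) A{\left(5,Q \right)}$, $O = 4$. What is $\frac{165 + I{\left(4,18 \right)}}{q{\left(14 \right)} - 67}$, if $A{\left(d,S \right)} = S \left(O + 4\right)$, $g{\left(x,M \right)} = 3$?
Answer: $\frac{87}{4} \approx 21.75$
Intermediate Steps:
$A{\left(d,S \right)} = 8 S$ ($A{\left(d,S \right)} = S \left(4 + 4\right) = S 8 = 8 S$)
$I{\left(R,Q \right)} = - 72 Q$ ($I{\left(R,Q \right)} = 3 \left(-3\right) 8 Q = - 9 \cdot 8 Q = - 72 Q$)
$q{\left(T \right)} = 1 + T$
$\frac{165 + I{\left(4,18 \right)}}{q{\left(14 \right)} - 67} = \frac{165 - 1296}{\left(1 + 14\right) - 67} = \frac{165 - 1296}{15 - 67} = - \frac{1131}{-52} = \left(-1131\right) \left(- \frac{1}{52}\right) = \frac{87}{4}$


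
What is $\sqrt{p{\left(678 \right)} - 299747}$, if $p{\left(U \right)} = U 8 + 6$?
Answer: $i \sqrt{294317} \approx 542.51 i$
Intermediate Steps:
$p{\left(U \right)} = 6 + 8 U$ ($p{\left(U \right)} = 8 U + 6 = 6 + 8 U$)
$\sqrt{p{\left(678 \right)} - 299747} = \sqrt{\left(6 + 8 \cdot 678\right) - 299747} = \sqrt{\left(6 + 5424\right) - 299747} = \sqrt{5430 - 299747} = \sqrt{-294317} = i \sqrt{294317}$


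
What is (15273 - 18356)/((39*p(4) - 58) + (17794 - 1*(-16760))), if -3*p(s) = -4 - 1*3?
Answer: -3083/34587 ≈ -0.089138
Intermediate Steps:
p(s) = 7/3 (p(s) = -(-4 - 1*3)/3 = -(-4 - 3)/3 = -⅓*(-7) = 7/3)
(15273 - 18356)/((39*p(4) - 58) + (17794 - 1*(-16760))) = (15273 - 18356)/((39*(7/3) - 58) + (17794 - 1*(-16760))) = -3083/((91 - 58) + (17794 + 16760)) = -3083/(33 + 34554) = -3083/34587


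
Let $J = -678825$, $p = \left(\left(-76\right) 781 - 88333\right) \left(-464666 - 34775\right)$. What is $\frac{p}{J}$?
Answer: $- \frac{73761941849}{678825} \approx -1.0866 \cdot 10^{5}$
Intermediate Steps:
$p = 73761941849$ ($p = \left(-59356 - 88333\right) \left(-499441\right) = \left(-147689\right) \left(-499441\right) = 73761941849$)
$\frac{p}{J} = \frac{73761941849}{-678825} = 73761941849 \left(- \frac{1}{678825}\right) = - \frac{73761941849}{678825}$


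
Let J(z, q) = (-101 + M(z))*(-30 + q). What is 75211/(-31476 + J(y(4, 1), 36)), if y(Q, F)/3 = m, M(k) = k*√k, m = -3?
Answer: -402153217/171546828 + 676899*I/57182276 ≈ -2.3443 + 0.011838*I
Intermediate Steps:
M(k) = k^(3/2)
y(Q, F) = -9 (y(Q, F) = 3*(-3) = -9)
J(z, q) = (-101 + z^(3/2))*(-30 + q)
75211/(-31476 + J(y(4, 1), 36)) = 75211/(-31476 + (3030 - 101*36 - (-810)*I + 36*(-9)^(3/2))) = 75211/(-31476 + (3030 - 3636 - (-810)*I + 36*(-27*I))) = 75211/(-31476 + (3030 - 3636 + 810*I - 972*I)) = 75211/(-31476 + (-606 - 162*I)) = 75211/(-32082 - 162*I) = 75211*((-32082 + 162*I)/1029280968) = 75211*(-32082 + 162*I)/1029280968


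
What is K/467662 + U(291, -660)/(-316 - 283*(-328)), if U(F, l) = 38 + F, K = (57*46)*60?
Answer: 565662283/1663941396 ≈ 0.33995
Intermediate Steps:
K = 157320 (K = 2622*60 = 157320)
K/467662 + U(291, -660)/(-316 - 283*(-328)) = 157320/467662 + (38 + 291)/(-316 - 283*(-328)) = 157320*(1/467662) + 329/(-316 + 92824) = 78660/233831 + 329/92508 = 565662283/1663941396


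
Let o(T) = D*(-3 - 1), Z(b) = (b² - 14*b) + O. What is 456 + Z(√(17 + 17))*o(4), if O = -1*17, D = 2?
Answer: 320 + 112*√34 ≈ 973.07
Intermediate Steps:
O = -17
Z(b) = -17 + b² - 14*b (Z(b) = (b² - 14*b) - 17 = -17 + b² - 14*b)
o(T) = -8 (o(T) = 2*(-3 - 1) = 2*(-4) = -8)
456 + Z(√(17 + 17))*o(4) = 456 + (-17 + (√(17 + 17))² - 14*√(17 + 17))*(-8) = 456 + (-17 + (√34)² - 14*√34)*(-8) = 456 + (-17 + 34 - 14*√34)*(-8) = 456 + (17 - 14*√34)*(-8) = 456 + (-136 + 112*√34) = 320 + 112*√34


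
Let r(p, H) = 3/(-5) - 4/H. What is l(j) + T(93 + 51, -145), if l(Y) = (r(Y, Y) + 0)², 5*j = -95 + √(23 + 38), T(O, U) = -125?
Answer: -15675059896/125552025 - 8696*√61/5022081 ≈ -124.86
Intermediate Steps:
r(p, H) = -⅗ - 4/H (r(p, H) = 3*(-⅕) - 4/H = -⅗ - 4/H)
j = -19 + √61/5 (j = (-95 + √(23 + 38))/5 = (-95 + √61)/5 = -19 + √61/5 ≈ -17.438)
l(Y) = (-⅗ - 4/Y)² (l(Y) = ((-⅗ - 4/Y) + 0)² = (-⅗ - 4/Y)²)
l(j) + T(93 + 51, -145) = (20 + 3*(-19 + √61/5))²/(25*(-19 + √61/5)²) - 125 = (20 + (-57 + 3*√61/5))²/(25*(-19 + √61/5)²) - 125 = (-37 + 3*√61/5)²/(25*(-19 + √61/5)²) - 125 = -125 + (-37 + 3*√61/5)²/(25*(-19 + √61/5)²)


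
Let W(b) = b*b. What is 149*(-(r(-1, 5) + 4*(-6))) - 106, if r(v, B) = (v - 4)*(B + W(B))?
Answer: 25820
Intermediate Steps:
W(b) = b²
r(v, B) = (-4 + v)*(B + B²) (r(v, B) = (v - 4)*(B + B²) = (-4 + v)*(B + B²))
149*(-(r(-1, 5) + 4*(-6))) - 106 = 149*(-(5*(-4 - 1 - 4*5 + 5*(-1)) + 4*(-6))) - 106 = 149*(-(5*(-4 - 1 - 20 - 5) - 24)) - 106 = 149*(-(5*(-30) - 24)) - 106 = 149*(-(-150 - 24)) - 106 = 149*(-1*(-174)) - 106 = 149*174 - 106 = 25926 - 106 = 25820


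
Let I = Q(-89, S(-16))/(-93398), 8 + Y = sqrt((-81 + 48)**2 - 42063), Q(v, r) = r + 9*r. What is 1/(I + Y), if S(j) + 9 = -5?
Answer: -8721551939/44747739306929 - 2180796601*I*sqrt(40974)/89495478613858 ≈ -0.0001949 - 0.0049325*I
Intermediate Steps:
S(j) = -14 (S(j) = -9 - 5 = -14)
Q(v, r) = 10*r
Y = -8 + I*sqrt(40974) (Y = -8 + sqrt((-81 + 48)**2 - 42063) = -8 + sqrt((-33)**2 - 42063) = -8 + sqrt(1089 - 42063) = -8 + sqrt(-40974) = -8 + I*sqrt(40974) ≈ -8.0 + 202.42*I)
I = 70/46699 (I = (10*(-14))/(-93398) = -140*(-1/93398) = 70/46699 ≈ 0.0014990)
1/(I + Y) = 1/(70/46699 + (-8 + I*sqrt(40974))) = 1/(-373522/46699 + I*sqrt(40974))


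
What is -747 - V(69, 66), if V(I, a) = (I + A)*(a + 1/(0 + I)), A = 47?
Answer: -579923/69 ≈ -8404.7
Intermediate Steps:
V(I, a) = (47 + I)*(a + 1/I) (V(I, a) = (I + 47)*(a + 1/(0 + I)) = (47 + I)*(a + 1/I))
-747 - V(69, 66) = -747 - (1 + 47*66 + 47/69 + 69*66) = -747 - (1 + 3102 + 47*(1/69) + 4554) = -747 - (1 + 3102 + 47/69 + 4554) = -747 - 1*528380/69 = -747 - 528380/69 = -579923/69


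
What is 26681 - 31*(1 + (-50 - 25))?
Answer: 28975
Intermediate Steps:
26681 - 31*(1 + (-50 - 25)) = 26681 - 31*(1 - 75) = 26681 - 31*(-74) = 26681 + 2294 = 28975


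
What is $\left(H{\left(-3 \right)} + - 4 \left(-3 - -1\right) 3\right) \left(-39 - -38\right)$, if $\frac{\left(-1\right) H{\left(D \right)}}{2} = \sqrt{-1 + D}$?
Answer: $-24 + 4 i \approx -24.0 + 4.0 i$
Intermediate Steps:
$H{\left(D \right)} = - 2 \sqrt{-1 + D}$
$\left(H{\left(-3 \right)} + - 4 \left(-3 - -1\right) 3\right) \left(-39 - -38\right) = \left(- 2 \sqrt{-1 - 3} + - 4 \left(-3 - -1\right) 3\right) \left(-39 - -38\right) = \left(- 2 \sqrt{-4} + - 4 \left(-3 + 1\right) 3\right) \left(-39 + 38\right) = \left(- 2 \cdot 2 i + \left(-4\right) \left(-2\right) 3\right) \left(-1\right) = \left(- 4 i + 8 \cdot 3\right) \left(-1\right) = \left(- 4 i + 24\right) \left(-1\right) = \left(24 - 4 i\right) \left(-1\right) = -24 + 4 i$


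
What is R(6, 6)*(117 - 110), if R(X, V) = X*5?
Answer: 210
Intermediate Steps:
R(X, V) = 5*X
R(6, 6)*(117 - 110) = (5*6)*(117 - 110) = 30*7 = 210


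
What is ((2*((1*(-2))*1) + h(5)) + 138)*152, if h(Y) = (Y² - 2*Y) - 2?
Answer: 22344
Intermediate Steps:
h(Y) = -2 + Y² - 2*Y
((2*((1*(-2))*1) + h(5)) + 138)*152 = ((2*((1*(-2))*1) + (-2 + 5² - 2*5)) + 138)*152 = ((2*(-2*1) + (-2 + 25 - 10)) + 138)*152 = ((2*(-2) + 13) + 138)*152 = ((-4 + 13) + 138)*152 = (9 + 138)*152 = 147*152 = 22344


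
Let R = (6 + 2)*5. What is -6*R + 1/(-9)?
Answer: -2161/9 ≈ -240.11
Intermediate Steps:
R = 40 (R = 8*5 = 40)
-6*R + 1/(-9) = -6*40 + 1/(-9) = -240 - ⅑ = -2161/9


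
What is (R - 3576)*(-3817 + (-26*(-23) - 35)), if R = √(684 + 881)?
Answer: 11636304 - 3254*√1565 ≈ 1.1508e+7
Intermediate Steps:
R = √1565 ≈ 39.560
(R - 3576)*(-3817 + (-26*(-23) - 35)) = (√1565 - 3576)*(-3817 + (-26*(-23) - 35)) = (-3576 + √1565)*(-3817 + (598 - 35)) = (-3576 + √1565)*(-3817 + 563) = (-3576 + √1565)*(-3254) = 11636304 - 3254*√1565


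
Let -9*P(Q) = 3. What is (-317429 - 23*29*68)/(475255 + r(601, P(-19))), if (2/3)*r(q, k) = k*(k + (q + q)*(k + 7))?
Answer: -725570/942497 ≈ -0.76984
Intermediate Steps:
P(Q) = -⅓ (P(Q) = -⅑*3 = -⅓)
r(q, k) = 3*k*(k + 2*q*(7 + k))/2 (r(q, k) = 3*(k*(k + (q + q)*(k + 7)))/2 = 3*(k*(k + (2*q)*(7 + k)))/2 = 3*(k*(k + 2*q*(7 + k)))/2 = 3*k*(k + 2*q*(7 + k))/2)
(-317429 - 23*29*68)/(475255 + r(601, P(-19))) = (-317429 - 23*29*68)/(475255 + (3/2)*(-⅓)*(-⅓ + 14*601 + 2*(-⅓)*601)) = (-317429 - 667*68)/(475255 + (3/2)*(-⅓)*(-⅓ + 8414 - 1202/3)) = (-317429 - 45356)/(475255 + (3/2)*(-⅓)*8013) = -362785/(475255 - 8013/2) = -362785/942497/2 = -362785*2/942497 = -725570/942497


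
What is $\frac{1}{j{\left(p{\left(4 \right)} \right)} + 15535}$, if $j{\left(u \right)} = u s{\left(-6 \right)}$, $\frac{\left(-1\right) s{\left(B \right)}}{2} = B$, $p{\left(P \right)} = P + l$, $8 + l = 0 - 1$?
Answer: $\frac{1}{15475} \approx 6.462 \cdot 10^{-5}$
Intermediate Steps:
$l = -9$ ($l = -8 + \left(0 - 1\right) = -8 - 1 = -9$)
$p{\left(P \right)} = -9 + P$ ($p{\left(P \right)} = P - 9 = -9 + P$)
$s{\left(B \right)} = - 2 B$
$j{\left(u \right)} = 12 u$ ($j{\left(u \right)} = u \left(\left(-2\right) \left(-6\right)\right) = u 12 = 12 u$)
$\frac{1}{j{\left(p{\left(4 \right)} \right)} + 15535} = \frac{1}{12 \left(-9 + 4\right) + 15535} = \frac{1}{12 \left(-5\right) + 15535} = \frac{1}{-60 + 15535} = \frac{1}{15475}$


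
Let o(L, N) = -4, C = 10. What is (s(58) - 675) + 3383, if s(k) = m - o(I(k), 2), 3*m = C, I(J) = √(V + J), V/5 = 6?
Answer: 8146/3 ≈ 2715.3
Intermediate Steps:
V = 30 (V = 5*6 = 30)
I(J) = √(30 + J)
m = 10/3 (m = (⅓)*10 = 10/3 ≈ 3.3333)
s(k) = 22/3 (s(k) = 10/3 - 1*(-4) = 10/3 + 4 = 22/3)
(s(58) - 675) + 3383 = (22/3 - 675) + 3383 = -2003/3 + 3383 = 8146/3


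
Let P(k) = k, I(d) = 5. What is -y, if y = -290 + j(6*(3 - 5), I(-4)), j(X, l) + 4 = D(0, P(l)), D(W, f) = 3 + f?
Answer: 286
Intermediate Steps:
j(X, l) = -1 + l (j(X, l) = -4 + (3 + l) = -1 + l)
y = -286 (y = -290 + (-1 + 5) = -290 + 4 = -286)
-y = -1*(-286) = 286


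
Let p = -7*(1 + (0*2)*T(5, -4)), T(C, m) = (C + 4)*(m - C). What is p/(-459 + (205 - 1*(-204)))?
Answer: 7/50 ≈ 0.14000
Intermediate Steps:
T(C, m) = (4 + C)*(m - C)
p = -7 (p = -7*(1 + (0*2)*(-1*5² - 4*5 + 4*(-4) + 5*(-4))) = -7*(1 + 0*(-1*25 - 20 - 16 - 20)) = -7*(1 + 0*(-25 - 20 - 16 - 20)) = -7*(1 + 0*(-81)) = -7*(1 + 0) = -7*1 = -7)
p/(-459 + (205 - 1*(-204))) = -7/(-459 + (205 - 1*(-204))) = -7/(-459 + (205 + 204)) = -7/(-459 + 409) = -7/(-50) = -7*(-1/50) = 7/50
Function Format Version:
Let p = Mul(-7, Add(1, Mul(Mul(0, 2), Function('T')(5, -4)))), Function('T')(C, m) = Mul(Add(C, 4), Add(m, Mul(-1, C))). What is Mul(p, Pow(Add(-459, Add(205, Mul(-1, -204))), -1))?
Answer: Rational(7, 50) ≈ 0.14000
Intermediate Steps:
Function('T')(C, m) = Mul(Add(4, C), Add(m, Mul(-1, C)))
p = -7 (p = Mul(-7, Add(1, Mul(Mul(0, 2), Add(Mul(-1, Pow(5, 2)), Mul(-4, 5), Mul(4, -4), Mul(5, -4))))) = Mul(-7, Add(1, Mul(0, Add(Mul(-1, 25), -20, -16, -20)))) = Mul(-7, Add(1, Mul(0, Add(-25, -20, -16, -20)))) = Mul(-7, Add(1, Mul(0, -81))) = Mul(-7, Add(1, 0)) = Mul(-7, 1) = -7)
Mul(p, Pow(Add(-459, Add(205, Mul(-1, -204))), -1)) = Mul(-7, Pow(Add(-459, Add(205, Mul(-1, -204))), -1)) = Mul(-7, Pow(Add(-459, Add(205, 204)), -1)) = Mul(-7, Pow(Add(-459, 409), -1)) = Mul(-7, Pow(-50, -1)) = Mul(-7, Rational(-1, 50)) = Rational(7, 50)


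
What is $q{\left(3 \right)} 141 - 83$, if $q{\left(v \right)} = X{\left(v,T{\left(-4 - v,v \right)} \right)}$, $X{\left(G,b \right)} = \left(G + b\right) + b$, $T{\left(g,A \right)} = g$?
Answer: $-1634$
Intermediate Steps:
$X{\left(G,b \right)} = G + 2 b$
$q{\left(v \right)} = -8 - v$ ($q{\left(v \right)} = v + 2 \left(-4 - v\right) = v - \left(8 + 2 v\right) = -8 - v$)
$q{\left(3 \right)} 141 - 83 = \left(-8 - 3\right) 141 - 83 = \left(-11\right) 141 - 83 = -1551 - 83 = -1634$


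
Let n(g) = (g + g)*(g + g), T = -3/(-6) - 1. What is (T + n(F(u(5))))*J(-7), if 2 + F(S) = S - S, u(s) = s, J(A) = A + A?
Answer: -217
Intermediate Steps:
J(A) = 2*A
T = -½ (T = -3*(-⅙) - 1 = ½ - 1 = -½ ≈ -0.50000)
F(S) = -2 (F(S) = -2 + (S - S) = -2 + 0 = -2)
n(g) = 4*g² (n(g) = (2*g)*(2*g) = 4*g²)
(T + n(F(u(5))))*J(-7) = (-½ + 4*(-2)²)*(2*(-7)) = (-½ + 4*4)*(-14) = (-½ + 16)*(-14) = (31/2)*(-14) = -217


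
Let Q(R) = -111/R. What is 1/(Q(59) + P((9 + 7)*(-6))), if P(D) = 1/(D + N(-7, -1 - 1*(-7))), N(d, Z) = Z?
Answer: -5310/10049 ≈ -0.52841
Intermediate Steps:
P(D) = 1/(6 + D) (P(D) = 1/(D + (-1 - 1*(-7))) = 1/(D + (-1 + 7)) = 1/(D + 6) = 1/(6 + D))
1/(Q(59) + P((9 + 7)*(-6))) = 1/(-111/59 + 1/(6 + (9 + 7)*(-6))) = 1/(-111*1/59 + 1/(6 + 16*(-6))) = 1/(-111/59 + 1/(6 - 96)) = 1/(-111/59 + 1/(-90)) = 1/(-111/59 - 1/90) = 1/(-10049/5310) = -5310/10049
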